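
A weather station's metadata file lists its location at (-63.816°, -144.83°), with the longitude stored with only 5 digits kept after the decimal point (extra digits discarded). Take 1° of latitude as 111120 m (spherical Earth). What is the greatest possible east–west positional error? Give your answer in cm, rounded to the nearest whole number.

Truncating at 5 decimal places can drop up to a full unit in the last place, so the longitude may be off by as much as 1e-05°.
One degree of longitude at 63.816° is 111120 × cos 63.816° ≈ 111120 × 0.4413 = 49032.3 m.
Maximum E–W displacement: 1e-05 × 49032.3 = 0.490323 m.
That is 0.490323 m = 49.032 cm.

49 cm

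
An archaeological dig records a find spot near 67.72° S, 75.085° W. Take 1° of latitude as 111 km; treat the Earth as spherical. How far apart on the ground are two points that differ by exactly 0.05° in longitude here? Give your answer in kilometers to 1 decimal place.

One degree of longitude here spans 111000 × cos 67.72° = 111000 × 0.3791 ≈ 42083.8 m; 0.05° of that is 2104.19 m.
That is 2104.19 m = 2.1042 km.

2.1 kilometers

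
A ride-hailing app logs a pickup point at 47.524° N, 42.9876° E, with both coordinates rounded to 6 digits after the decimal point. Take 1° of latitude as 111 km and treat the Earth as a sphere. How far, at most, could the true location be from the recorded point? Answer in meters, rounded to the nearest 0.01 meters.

Rounding to 6 decimal places leaves each coordinate within ±5e-07° of the true value.
Latitude error → 5e-07 × 111000 = 0.0555 m along the meridian.
East–west component at 47.524°: 5e-07° × 111000 × cos 47.524° ≈ 5e-07 × 74956.2 ≈ 0.0374781 m.
Combining orthogonally: (0.0555² + 0.0374781²)^½ ≈ 0.0669691 m.

0.07 meters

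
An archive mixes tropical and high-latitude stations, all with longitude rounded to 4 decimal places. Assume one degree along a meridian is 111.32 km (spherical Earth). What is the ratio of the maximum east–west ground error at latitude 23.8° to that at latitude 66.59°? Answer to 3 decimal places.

Rounding to 4 decimal places leaves the longitude within ±5e-05° of the true value.
Error at 23.8° = 5e-05° × 111320 × cos 23.8° ≈ 5.566 × 0.9150 = 5.0927 m.
At 66.59°: 5e-05° × 111320 × cos 66.59° = 5e-05 × 111320 × 0.3973 ≈ 2.2114 m.
Ratio: 5.0927 / 2.2114 = cos 23.8° / cos 66.59° ≈ 2.3029.

2.303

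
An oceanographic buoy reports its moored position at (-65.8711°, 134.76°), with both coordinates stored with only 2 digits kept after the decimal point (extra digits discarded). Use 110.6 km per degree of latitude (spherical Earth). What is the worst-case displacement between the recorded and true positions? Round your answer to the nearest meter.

1195 meters

Truncating at 2 decimal places can drop up to a full unit in the last place, so each coordinate may be off by as much as 0.01°.
North–south component: 0.01° × 110600 = 1106 m.
East–west component at 65.8711°: 0.01° × 110600 × cos 65.8711° ≈ 0.01 × 45212.3 ≈ 452.123 m.
The two errors are perpendicular, so the maximum displacement is √(1106² + 452.123²) ≈ 1194.84 m.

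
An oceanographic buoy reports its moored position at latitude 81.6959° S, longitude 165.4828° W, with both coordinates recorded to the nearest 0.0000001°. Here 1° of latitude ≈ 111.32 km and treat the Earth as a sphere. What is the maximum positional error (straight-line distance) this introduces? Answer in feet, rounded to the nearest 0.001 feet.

Rounding to 7 decimal places leaves each coordinate within ±5e-08° of the true value.
Latitude error → 5e-08 × 111320 = 0.005566 m along the meridian.
E–W at 81.6959°: 5e-08° × 111320 × cos 81.6959° = 5e-08 × 111320 × 0.1444 ≈ 0.000803881 m.
Worst case both components are at the extreme and orthogonal: √(0.005566² + 0.000803881²) ≈ 0.00562375 m.
Converting: 0.00562375 m × 3.2808 ft/m ≈ 0.018451 ft.

0.018 feet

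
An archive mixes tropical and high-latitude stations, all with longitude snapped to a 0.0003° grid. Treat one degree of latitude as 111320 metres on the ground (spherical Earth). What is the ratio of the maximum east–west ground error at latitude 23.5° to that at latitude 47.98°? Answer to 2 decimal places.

1.37

With a 0.0003° grid the true value lies within half a step, ±0.0003°/2 = ±0.00015°, of the stored one.
Error at 23.5° = 0.00015° × 111320 × cos 23.5° ≈ 16.698 × 0.9171 = 15.313 m.
Error at 47.98° = 0.00015° × 111320 × cos 47.98° ≈ 16.698 × 0.6694 = 11.177 m.
The ratio reduces to cos 23.5° / cos 47.98° = 0.9171/0.6694 ≈ 1.3700.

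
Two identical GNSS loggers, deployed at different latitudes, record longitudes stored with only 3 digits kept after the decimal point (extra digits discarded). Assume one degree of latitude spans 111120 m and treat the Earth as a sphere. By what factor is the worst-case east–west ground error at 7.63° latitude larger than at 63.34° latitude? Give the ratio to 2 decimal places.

2.21

Truncating at 3 decimal places can drop up to a full unit in the last place, so the longitude may be off by as much as 0.001°.
Error at 7.63° = 0.001° × 111120 × cos 7.63° ≈ 111.12 × 0.9911 = 110.14 m.
At 63.34°: 0.001° × 111120 × cos 63.34° = 0.001 × 111120 × 0.4487 ≈ 49.859 m.
The ratio reduces to cos 7.63° / cos 63.34° = 0.9911/0.4487 ≈ 2.2090.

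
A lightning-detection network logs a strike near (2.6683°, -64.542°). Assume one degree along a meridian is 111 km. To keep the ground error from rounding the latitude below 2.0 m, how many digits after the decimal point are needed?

5

One degree of latitude covers 111000 m.
N decimal places → at most half a unit in the last place, 0.5 × 10⁻ᴺ° = 111000/2 × 10⁻ᴺ m.
Setting 55500 × 10⁻ᴺ ≤ 2.0 gives 10ᴺ ≥ 2.775e+04, i.e. N ≥ 4.44.
At 4 places the error can reach 5.55 m, but 5 places keeps it to 0.555 m.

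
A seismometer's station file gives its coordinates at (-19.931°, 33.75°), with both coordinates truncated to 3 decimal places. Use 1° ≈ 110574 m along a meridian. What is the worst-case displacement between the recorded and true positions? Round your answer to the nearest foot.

498 feet

Truncating at 3 decimal places can drop up to a full unit in the last place, so each coordinate may be off by as much as 0.001°.
N–S: 0.001° × 110574 m/° = 110.574 m.
Longitude error → 0.001 × 110574 × cos 19.931° = 0.001 × 110574 × 0.9401 ≈ 103.951 m.
Combining orthogonally: (110.574² + 103.951²)^½ ≈ 151.764 m.
In feet: 151.764 m ÷ 0.3048 ≈ 497.91 ft.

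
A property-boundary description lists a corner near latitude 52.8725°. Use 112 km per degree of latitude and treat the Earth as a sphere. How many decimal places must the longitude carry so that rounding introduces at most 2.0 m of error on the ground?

At 52.8725° one degree of longitude covers 112000 × cos 52.8725° ≈ 112000 × 0.6036 ≈ 67602.2 m.
Rounding to N decimal places gives at most 0.5 × 10⁻ᴺ degrees of error, i.e. 0.5 × 10⁻ᴺ × 67602.2 m.
Setting 33801.1 × 10⁻ᴺ ≤ 2.0 gives 10ᴺ ≥ 1.69e+04, i.e. N ≥ 4.23.
At 4 places the error can reach 3.38 m, but 5 places keeps it to 0.338 m.

5 decimal places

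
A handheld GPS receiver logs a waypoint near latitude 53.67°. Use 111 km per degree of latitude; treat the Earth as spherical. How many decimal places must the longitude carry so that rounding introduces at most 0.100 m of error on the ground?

6

At 53.67° one degree of longitude covers 111000 × cos 53.67° ≈ 111000 × 0.5924 ≈ 65760.3 m.
Rounding to N decimal places gives at most 0.5 × 10⁻ᴺ degrees of error, i.e. 0.5 × 10⁻ᴺ × 65760.3 m.
Setting 32880.1 × 10⁻ᴺ ≤ 0.100 gives 10ᴺ ≥ 3.288e+05, i.e. N ≥ 5.52.
At 5 places the error can reach 0.329 m, but 6 places keeps it to 0.0329 m.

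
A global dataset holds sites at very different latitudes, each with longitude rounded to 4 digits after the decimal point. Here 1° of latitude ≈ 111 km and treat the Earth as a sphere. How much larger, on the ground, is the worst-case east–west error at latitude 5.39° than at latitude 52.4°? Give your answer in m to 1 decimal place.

2.1 m

Rounding to 4 decimal places leaves the longitude within ±5e-05° of the true value.
Error at 5.39° = 5e-05° × 111000 × cos 5.39° ≈ 5.55 × 0.9956 = 5.5255 m.
At 52.4°: 5e-05° × 111000 × cos 52.4° = 5e-05 × 111000 × 0.6101 ≈ 3.3863 m.
So the lower-latitude error exceeds the higher by 5.5255 − 3.3863 = 2.1392 m.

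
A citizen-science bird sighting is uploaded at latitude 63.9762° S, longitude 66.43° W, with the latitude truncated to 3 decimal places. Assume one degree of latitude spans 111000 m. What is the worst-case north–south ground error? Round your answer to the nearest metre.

111 metres

Truncating at 3 decimal places can drop up to a full unit in the last place, so the latitude may be off by as much as 0.001°.
Along the meridian that is 0.001° × 111000 m/° = 111 m.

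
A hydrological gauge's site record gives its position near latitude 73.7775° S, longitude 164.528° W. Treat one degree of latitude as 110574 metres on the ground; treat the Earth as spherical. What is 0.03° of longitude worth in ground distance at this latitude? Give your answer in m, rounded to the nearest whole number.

927 m

One degree of longitude here spans 110574 × cos 73.7775° = 110574 × 0.2794 ≈ 30890.9 m; 0.03° of that is 926.726 m.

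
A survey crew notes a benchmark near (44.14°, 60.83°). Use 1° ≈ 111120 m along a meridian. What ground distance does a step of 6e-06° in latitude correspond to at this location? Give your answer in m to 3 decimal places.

Along a meridian 6e-06° is 6e-06 × 111120 = 0.66672 m.

0.667 m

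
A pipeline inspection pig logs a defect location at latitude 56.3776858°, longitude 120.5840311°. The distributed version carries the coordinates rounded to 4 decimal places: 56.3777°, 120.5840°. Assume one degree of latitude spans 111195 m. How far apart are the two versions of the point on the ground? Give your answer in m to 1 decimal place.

2.5 m

The latitude changed by -0.0000142° and the longitude by +0.0000311°.
N–S: -0.0000142° × 111195 m/° = -1.57897 m.
East–west at this latitude: 0.0000311° × 111195 × cos 56.3777° ≈ 0.0000311 × 61570.4 = 1.91484 m.
Combined displacement = (1.57897² + 1.91484²)^½ ≈ 2.48189 m.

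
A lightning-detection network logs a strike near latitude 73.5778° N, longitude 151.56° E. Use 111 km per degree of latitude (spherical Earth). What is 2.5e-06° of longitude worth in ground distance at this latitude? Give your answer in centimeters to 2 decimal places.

One degree of longitude here spans 111000 × cos 73.5778° = 111000 × 0.2827 ≈ 31381.2 m; 2.5e-06° of that is 0.0784529 m.
That is 0.0784529 m = 7.8453 cm.

7.85 centimeters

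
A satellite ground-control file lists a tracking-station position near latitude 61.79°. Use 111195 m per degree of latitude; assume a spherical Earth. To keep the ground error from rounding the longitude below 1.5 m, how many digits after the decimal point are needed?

5 decimal places

At 61.79° one degree of longitude covers 111195 × cos 61.79° ≈ 111195 × 0.4727 ≈ 52562.4 m.
With N decimal places the half-ulp bound is 0.5·10⁻ᴺ°, or 0.5·10⁻ᴺ × 52562.4 m on the ground.
Need 0.5 × 52562.4 × 10⁻ᴺ ≤ 1.5 → 10⁻ᴺ ≤ 5.708e-05, so N ≥ 4.24.
N = 4 would give 2.63 m (too coarse); N = 5 gives 0.263 m ≤ 1.5 m.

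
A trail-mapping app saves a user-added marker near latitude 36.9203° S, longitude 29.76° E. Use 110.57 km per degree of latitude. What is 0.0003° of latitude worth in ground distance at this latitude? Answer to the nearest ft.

109 ft

Along a meridian 0.0003° is 0.0003 × 110570 = 33.171 m.
Converting: 33.171 m × 3.2808 ft/m ≈ 108.83 ft.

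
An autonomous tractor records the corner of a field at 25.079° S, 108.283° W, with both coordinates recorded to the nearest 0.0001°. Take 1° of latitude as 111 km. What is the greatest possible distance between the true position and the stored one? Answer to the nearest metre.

7 metres

Rounding to 4 decimal places leaves each coordinate within ±5e-05° of the true value.
North–south component: 5e-05° × 111000 = 5.55 m.
Longitude error → 5e-05 × 111000 × cos 25.079° = 5e-05 × 111000 × 0.9057 ≈ 5.02677 m.
Worst case both components are at the extreme and orthogonal: √(5.55² + 5.02677²) ≈ 7.48805 m.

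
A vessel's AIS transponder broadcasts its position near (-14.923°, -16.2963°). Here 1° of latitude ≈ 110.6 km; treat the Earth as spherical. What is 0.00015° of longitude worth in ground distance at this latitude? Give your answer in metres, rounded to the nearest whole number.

16 metres

At 14.923° a degree of longitude is 110600 × cos 14.923° ≈ 106870 m, so 0.00015° corresponds to 16.0305 m.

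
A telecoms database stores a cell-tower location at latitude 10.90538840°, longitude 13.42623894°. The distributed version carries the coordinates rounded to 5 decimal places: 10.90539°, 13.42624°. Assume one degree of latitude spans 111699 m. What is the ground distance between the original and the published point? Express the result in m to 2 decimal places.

The latitude changed by -0.00000160° and the longitude by -0.00000106°.
North–south shift: -0.00000160 × 111699 = -0.178718 m.
East–west at this latitude: -0.00000106° × 111699 × cos 10.9054° ≈ -0.00000106 × 109682 = -0.116263 m.
Distance: √(0.178718² + 0.116263²) ≈ 0.213207 m.

0.21 m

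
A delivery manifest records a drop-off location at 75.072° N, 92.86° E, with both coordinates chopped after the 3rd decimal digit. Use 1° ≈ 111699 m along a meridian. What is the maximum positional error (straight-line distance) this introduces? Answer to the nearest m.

115 m

Truncating at 3 decimal places can drop up to a full unit in the last place, so each coordinate may be off by as much as 0.001°.
N–S: 0.001° × 111699 m/° = 111.699 m.
Longitude error → 0.001 × 111699 × cos 75.072° = 0.001 × 111699 × 0.2576 ≈ 28.7742 m.
The two errors are perpendicular, so the maximum displacement is √(111.699² + 28.7742²) ≈ 115.346 m.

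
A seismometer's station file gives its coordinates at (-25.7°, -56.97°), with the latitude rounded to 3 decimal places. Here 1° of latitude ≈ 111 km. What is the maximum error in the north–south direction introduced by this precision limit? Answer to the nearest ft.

182 ft

Rounding to 3 decimal places leaves the latitude within ±0.0005° of the true value.
Along the meridian that is 0.0005° × 111000 m/° = 55.5 m.
Converting: 55.5 m × 3.2808 ft/m ≈ 182.09 ft.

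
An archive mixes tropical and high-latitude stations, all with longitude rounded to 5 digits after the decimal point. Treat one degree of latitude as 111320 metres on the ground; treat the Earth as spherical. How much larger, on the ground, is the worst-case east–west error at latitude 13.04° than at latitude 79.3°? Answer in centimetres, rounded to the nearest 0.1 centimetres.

Rounding to 5 decimal places leaves the longitude within ±5e-06° of the true value.
At 13.04°: 5e-06° × 111320 × cos 13.04° = 5e-06 × 111320 × 0.9742 ≈ 0.54225 m.
Error at 79.3° = 5e-06° × 111320 × cos 79.3° ≈ 0.5566 × 0.1857 = 0.10334 m.
So the lower-latitude error exceeds the higher by 0.54225 − 0.10334 = 0.4389 m.
That is 0.438905 m = 43.89 cm.

43.9 centimetres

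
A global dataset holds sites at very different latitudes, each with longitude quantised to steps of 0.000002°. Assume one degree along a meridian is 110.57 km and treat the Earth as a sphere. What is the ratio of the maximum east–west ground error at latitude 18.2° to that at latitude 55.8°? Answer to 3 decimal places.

With a 0.000002° grid the true value lies within half a step, ±0.000002°/2 = ±1e-06°, of the stored one.
At 18.2°: 1e-06° × 110570 × cos 18.2° = 1e-06 × 110570 × 0.9500 ≈ 0.10504 m.
Error at 55.8° = 1e-06° × 110570 × cos 55.8° ≈ 0.11057 × 0.5621 = 0.06215 m.
Ratio: 0.10504 / 0.06215 = cos 18.2° / cos 55.8° ≈ 1.6901.

1.690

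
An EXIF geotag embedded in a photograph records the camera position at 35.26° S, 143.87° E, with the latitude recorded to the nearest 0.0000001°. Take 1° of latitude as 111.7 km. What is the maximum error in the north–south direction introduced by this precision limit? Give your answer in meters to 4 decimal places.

0.0056 meters

Rounding to 7 decimal places leaves the latitude within ±5e-08° of the true value.
So the N–S error is at most 5e-08 × 111700 = 0.005585 m.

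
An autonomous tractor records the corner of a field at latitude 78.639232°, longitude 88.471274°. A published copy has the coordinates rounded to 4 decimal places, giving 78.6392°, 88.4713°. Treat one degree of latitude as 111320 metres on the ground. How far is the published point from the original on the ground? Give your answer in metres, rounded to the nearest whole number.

The latitude changed by +0.000032° and the longitude by -0.000026°.
N–S: 0.000032° × 111320 m/° = 3.56224 m.
East–west at this latitude: -0.000026° × 111320 × cos 78.6392° ≈ -0.000026 × 21928.6 = -0.570142 m.
Hypotenuse of the two orthogonal shifts: √(3.56224² + 0.570142²) = 3.60758 m.

4 metres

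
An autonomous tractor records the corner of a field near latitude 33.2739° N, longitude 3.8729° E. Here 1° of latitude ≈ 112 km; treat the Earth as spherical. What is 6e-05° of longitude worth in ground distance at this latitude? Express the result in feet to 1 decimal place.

18.4 feet

6e-05° of longitude at 33.2739° is 6e-05 × 112000 × cos 33.2739° ≈ 6e-05 × 93638.4 = 5.61831 m.
Converting: 5.61831 m × 3.2808 ft/m ≈ 18.433 ft.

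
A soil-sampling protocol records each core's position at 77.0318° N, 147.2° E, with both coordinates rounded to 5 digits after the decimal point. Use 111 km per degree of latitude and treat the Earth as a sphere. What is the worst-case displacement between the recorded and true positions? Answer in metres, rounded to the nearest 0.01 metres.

0.57 metres

Rounding to 5 decimal places leaves each coordinate within ±5e-06° of the true value.
N–S: 5e-06° × 111000 m/° = 0.555 m.
E–W at 77.0318°: 5e-06° × 111000 × cos 77.0318° = 5e-06 × 111000 × 0.2244 ≈ 0.124548 m.
Combining orthogonally: (0.555² + 0.124548²)^½ ≈ 0.568803 m.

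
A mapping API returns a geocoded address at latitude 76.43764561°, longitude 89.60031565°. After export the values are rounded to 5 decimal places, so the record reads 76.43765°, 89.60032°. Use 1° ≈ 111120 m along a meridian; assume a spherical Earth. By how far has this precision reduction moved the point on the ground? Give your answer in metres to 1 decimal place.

0.5 metres

Δlat = 76.43764561 − 76.43765 = -0.00000439°; Δlon = 89.60031565 − 89.60032 = -0.00000435°.
North–south shift: -0.00000439 × 111120 = -0.487817 m.
East–west at this latitude: -0.00000435° × 111120 × cos 76.4377° ≈ -0.00000435 × 26058 = -0.113352 m.
Distance: √(0.487817² + 0.113352²) ≈ 0.500813 m.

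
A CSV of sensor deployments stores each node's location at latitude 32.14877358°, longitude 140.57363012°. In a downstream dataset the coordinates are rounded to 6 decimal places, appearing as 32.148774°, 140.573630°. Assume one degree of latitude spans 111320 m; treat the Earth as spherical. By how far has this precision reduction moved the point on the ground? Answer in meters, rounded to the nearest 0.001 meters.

The latitude changed by -0.00000042° and the longitude by +0.00000012°.
North–south shift: -0.00000042 × 111320 = -0.0467544 m.
East–west at this latitude: 0.00000012° × 111320 × cos 32.1488° ≈ 0.00000012 × 94251.2 = 0.0113101 m.
Combined displacement = (0.0467544² + 0.0113101²)^½ ≈ 0.0481029 m.

0.048 meters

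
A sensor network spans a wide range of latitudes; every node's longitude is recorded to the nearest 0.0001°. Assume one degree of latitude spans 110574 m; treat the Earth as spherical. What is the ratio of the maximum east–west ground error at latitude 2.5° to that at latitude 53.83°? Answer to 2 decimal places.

Rounding to 4 decimal places leaves the longitude within ±5e-05° of the true value.
At 2.5°: 5e-05° × 110574 × cos 2.5° = 5e-05 × 110574 × 0.9990 ≈ 5.5234 m.
Error at 53.83° = 5e-05° × 110574 × cos 53.83° ≈ 5.5287 × 0.5902 = 3.2629 m.
The ratio reduces to cos 2.5° / cos 53.83° = 0.9990/0.5902 ≈ 1.6928.

1.69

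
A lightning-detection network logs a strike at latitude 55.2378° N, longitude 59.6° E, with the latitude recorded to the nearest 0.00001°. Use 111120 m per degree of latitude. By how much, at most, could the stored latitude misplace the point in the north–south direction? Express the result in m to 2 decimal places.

0.56 m

Rounding to 5 decimal places leaves the latitude within ±5e-06° of the true value.
North–south distance: 5e-06° × 111120 m/° = 0.5556 m.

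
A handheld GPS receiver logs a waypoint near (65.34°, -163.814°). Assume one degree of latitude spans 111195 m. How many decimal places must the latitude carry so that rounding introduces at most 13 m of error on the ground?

4 decimal places

One degree of latitude covers 111195 m.
N decimal places → at most half a unit in the last place, 0.5 × 10⁻ᴺ° = 111195/2 × 10⁻ᴺ m.
Setting 55597.5 × 10⁻ᴺ ≤ 13 gives 10ᴺ ≥ 4277, i.e. N ≥ 3.63.
N = 3 would give 55.6 m (too coarse); N = 4 gives 5.56 m ≤ 13 m.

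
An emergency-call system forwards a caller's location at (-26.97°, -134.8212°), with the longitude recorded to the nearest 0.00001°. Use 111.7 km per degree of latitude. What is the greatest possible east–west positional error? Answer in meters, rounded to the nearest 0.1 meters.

0.5 meters

Rounding to 5 decimal places leaves the longitude within ±5e-06° of the true value.
One degree of longitude at 26.97° is 111700 × cos 26.97° ≈ 111700 × 0.8912 = 99552 m.
Maximum E–W displacement: 5e-06 × 99552 = 0.49776 m.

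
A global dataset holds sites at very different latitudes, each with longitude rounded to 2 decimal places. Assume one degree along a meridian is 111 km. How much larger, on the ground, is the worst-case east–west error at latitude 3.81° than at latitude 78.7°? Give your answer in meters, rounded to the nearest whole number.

Rounding to 2 decimal places leaves the longitude within ±0.005° of the true value.
Error at 3.81° = 0.005° × 111000 × cos 3.81° ≈ 555 × 0.9978 = 553.77 m.
At 78.7°: 0.005° × 111000 × cos 78.7° = 0.005 × 111000 × 0.1959 ≈ 108.75 m.
Difference: 553.77 − 108.75 = 445.02 m.

445 meters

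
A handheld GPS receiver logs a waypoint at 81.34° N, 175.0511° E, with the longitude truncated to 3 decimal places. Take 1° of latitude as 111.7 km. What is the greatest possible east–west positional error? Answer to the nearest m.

17 m

Truncating at 3 decimal places can drop up to a full unit in the last place, so the longitude may be off by as much as 0.001°.
Parallels shrink by cos φ, so at 81.34° a degree of longitude is 111700 × 0.1506 ≈ 16818.7 m.
So at most 0.001° × 16818.7 ≈ 16.8187 m east–west.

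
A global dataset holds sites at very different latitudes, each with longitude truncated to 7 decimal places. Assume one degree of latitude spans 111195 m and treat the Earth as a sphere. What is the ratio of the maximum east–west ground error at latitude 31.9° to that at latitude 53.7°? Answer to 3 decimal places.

1.434

Truncating at 7 decimal places can drop up to a full unit in the last place, so the longitude may be off by as much as 1e-07°.
Error at 31.9° = 1e-07° × 111195 × cos 31.9° ≈ 0.011119 × 0.8490 = 0.0094401 m.
Error at 53.7° = 1e-07° × 111195 × cos 53.7° ≈ 0.011119 × 0.5920 = 0.0065829 m.
Ratio: 0.0094401 / 0.0065829 = cos 31.9° / cos 53.7° ≈ 1.4340.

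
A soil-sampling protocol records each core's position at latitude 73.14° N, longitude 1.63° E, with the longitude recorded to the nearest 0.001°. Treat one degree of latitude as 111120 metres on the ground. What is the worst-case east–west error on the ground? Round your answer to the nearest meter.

16 meters

Rounding to 3 decimal places leaves the longitude within ±0.0005° of the true value.
Parallels shrink by cos φ, so at 73.14° a degree of longitude is 111120 × 0.2900 ≈ 32228.6 m.
Maximum E–W displacement: 0.0005 × 32228.6 = 16.1143 m.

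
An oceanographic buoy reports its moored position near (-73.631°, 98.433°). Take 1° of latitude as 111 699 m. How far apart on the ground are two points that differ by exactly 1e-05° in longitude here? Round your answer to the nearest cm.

31 cm

One degree of longitude here spans 111699 × cos 73.631° = 111699 × 0.2818 ≈ 31479.3 m; 1e-05° of that is 0.314793 m.
That is 0.314793 m = 31.479 cm.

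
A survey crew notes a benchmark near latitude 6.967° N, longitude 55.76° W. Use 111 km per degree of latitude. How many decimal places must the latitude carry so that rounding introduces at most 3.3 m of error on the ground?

5 decimal places

One degree of latitude covers 111000 m.
With N decimal places the half-ulp bound is 0.5·10⁻ᴺ°, or 0.5·10⁻ᴺ × 111000 m on the ground.
Setting 55500 × 10⁻ᴺ ≤ 3.3 gives 10ᴺ ≥ 1.682e+04, i.e. N ≥ 4.23.
So 5 decimal places suffice (0.555 m); 4 would allow up to 5.55 m.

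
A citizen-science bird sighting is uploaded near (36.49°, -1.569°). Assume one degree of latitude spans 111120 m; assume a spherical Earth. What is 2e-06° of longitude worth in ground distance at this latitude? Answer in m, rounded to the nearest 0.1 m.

One degree of longitude here spans 111120 × cos 36.49° = 111120 × 0.8040 ≈ 89336.1 m; 2e-06° of that is 0.178672 m.

0.2 m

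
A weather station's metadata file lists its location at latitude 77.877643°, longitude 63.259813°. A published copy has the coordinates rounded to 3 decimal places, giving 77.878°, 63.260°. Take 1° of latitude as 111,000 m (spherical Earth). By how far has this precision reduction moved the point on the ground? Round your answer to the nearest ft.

131 ft

The latitude changed by -0.000357° and the longitude by -0.000187°.
North–south shift: -0.000357 × 111000 = -39.627 m.
E–W at 77.878°: -0.000187° × 111000 × cos 77.878° = -0.000187 × 111000 × 0.2100 ≈ -4.35885 m.
Hypotenuse of the two orthogonal shifts: √(39.627² + 4.35885²) = 39.866 m.
Converting: 39.866 m × 3.2808 ft/m ≈ 130.79 ft.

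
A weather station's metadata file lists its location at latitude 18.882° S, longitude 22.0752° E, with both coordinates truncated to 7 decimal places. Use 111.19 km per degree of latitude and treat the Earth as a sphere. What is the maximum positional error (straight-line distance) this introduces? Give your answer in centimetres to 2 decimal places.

Truncating at 7 decimal places can drop up to a full unit in the last place, so each coordinate may be off by as much as 1e-07°.
Latitude error → 1e-07 × 111190 = 0.011119 m along the meridian.
Longitude error → 1e-07 × 111190 × cos 18.882° = 1e-07 × 111190 × 0.9462 ≈ 0.0105207 m.
The two errors are perpendicular, so the maximum displacement is √(0.011119² + 0.0105207²) ≈ 0.0153074 m.
That is 0.0153074 m = 1.5307 cm.

1.53 centimetres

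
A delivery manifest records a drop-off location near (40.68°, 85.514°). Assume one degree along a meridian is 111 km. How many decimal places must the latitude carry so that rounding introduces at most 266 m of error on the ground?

3 decimal places

One degree of latitude covers 111000 m.
Rounding to N decimal places gives at most 0.5 × 10⁻ᴺ degrees of error, i.e. 0.5 × 10⁻ᴺ × 111000 m.
Setting 55500 × 10⁻ᴺ ≤ 266 gives 10ᴺ ≥ 208.6, i.e. N ≥ 2.32.
N = 2 would give 555 m (too coarse); N = 3 gives 55.5 m ≤ 266 m.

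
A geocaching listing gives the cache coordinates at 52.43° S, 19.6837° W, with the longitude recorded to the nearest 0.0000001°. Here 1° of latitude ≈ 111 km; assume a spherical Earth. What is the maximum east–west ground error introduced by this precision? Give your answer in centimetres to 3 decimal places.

Rounding to 7 decimal places leaves the longitude within ±5e-08° of the true value.
At latitude 52.43° a degree of longitude spans 111000 m × cos 52.43° = 111000 × 0.6097 ≈ 67680.1 m.
Maximum E–W displacement: 5e-08 × 67680.1 = 0.003384 m.
That is 0.003384 m = 0.3384 cm.

0.338 centimetres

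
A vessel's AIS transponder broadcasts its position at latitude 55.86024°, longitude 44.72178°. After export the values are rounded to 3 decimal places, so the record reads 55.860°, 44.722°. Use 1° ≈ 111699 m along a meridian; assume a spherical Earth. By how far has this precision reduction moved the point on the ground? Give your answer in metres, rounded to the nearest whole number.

The latitude changed by +0.00024° and the longitude by -0.00022°.
North–south shift: 0.00024 × 111699 = 26.8078 m.
East–west at this latitude: -0.00022° × 111699 × cos 55.86° ≈ -0.00022 × 62687.4 = -13.7912 m.
Combined displacement = (26.8078² + 13.7912²)^½ ≈ 30.1472 m.

30 metres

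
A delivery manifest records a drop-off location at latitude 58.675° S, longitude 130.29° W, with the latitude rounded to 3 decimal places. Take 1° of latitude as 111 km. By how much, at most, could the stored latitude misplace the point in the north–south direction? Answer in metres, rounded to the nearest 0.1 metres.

55.5 metres

Rounding to 3 decimal places leaves the latitude within ±0.0005° of the true value.
So the N–S error is at most 0.0005 × 111000 = 55.5 m.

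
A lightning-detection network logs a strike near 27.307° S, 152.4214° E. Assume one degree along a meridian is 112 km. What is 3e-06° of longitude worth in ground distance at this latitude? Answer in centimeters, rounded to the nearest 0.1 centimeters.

At 27.307° a degree of longitude is 112000 × cos 27.307° ≈ 99518.9 m, so 3e-06° corresponds to 0.298557 m.
That is 0.298557 m = 29.856 cm.

29.9 centimeters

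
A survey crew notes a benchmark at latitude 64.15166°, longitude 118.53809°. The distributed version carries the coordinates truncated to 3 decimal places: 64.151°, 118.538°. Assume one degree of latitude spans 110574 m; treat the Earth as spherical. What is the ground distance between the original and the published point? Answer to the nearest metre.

73 metres

The latitude changed by +0.00066° and the longitude by +0.00009°.
North–south shift: 0.00066 × 110574 = 72.9788 m.
E–W at 64.151°: 0.00009° × 110574 × cos 64.151° = 0.00009 × 110574 × 0.4360 ≈ 4.33893 m.
Hypotenuse of the two orthogonal shifts: √(72.9788² + 4.33893²) = 73.1077 m.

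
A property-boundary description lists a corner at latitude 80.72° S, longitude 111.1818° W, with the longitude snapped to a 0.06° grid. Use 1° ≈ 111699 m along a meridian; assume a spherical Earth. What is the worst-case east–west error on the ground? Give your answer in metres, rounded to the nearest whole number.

With a 0.06° grid the true value lies within half a step, ±0.06°/2 = ±0.03°, of the stored one.
One degree of longitude at 80.72° is 111699 × cos 80.72° ≈ 111699 × 0.1613 = 18012.5 m.
So at most 0.03° × 18012.5 ≈ 540.375 m east–west.

540 metres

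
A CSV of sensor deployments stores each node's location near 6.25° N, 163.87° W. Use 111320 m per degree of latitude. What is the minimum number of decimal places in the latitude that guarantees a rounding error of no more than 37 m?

4 decimal places

One degree of latitude covers 111320 m.
With N decimal places the half-ulp bound is 0.5·10⁻ᴺ°, or 0.5·10⁻ᴺ × 111320 m on the ground.
Setting 55660 × 10⁻ᴺ ≤ 37 gives 10ᴺ ≥ 1504, i.e. N ≥ 3.18.
At 3 places the error can reach 55.7 m, but 4 places keeps it to 5.57 m.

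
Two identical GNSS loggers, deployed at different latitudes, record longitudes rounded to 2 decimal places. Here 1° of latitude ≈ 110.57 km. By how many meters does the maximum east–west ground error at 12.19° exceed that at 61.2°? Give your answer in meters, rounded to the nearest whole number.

Rounding to 2 decimal places leaves the longitude within ±0.005° of the true value.
At 12.19°: 0.005° × 110570 × cos 12.19° = 0.005 × 110570 × 0.9775 ≈ 540.38 m.
At 61.2°: 0.005° × 110570 × cos 61.2° = 0.005 × 110570 × 0.4818 ≈ 266.34 m.
Difference: 540.38 − 266.34 = 274.05 m.

274 meters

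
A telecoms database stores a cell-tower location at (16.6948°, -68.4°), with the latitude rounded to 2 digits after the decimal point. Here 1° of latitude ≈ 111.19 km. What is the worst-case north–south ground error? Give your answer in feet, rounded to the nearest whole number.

1824 feet

Rounding to 2 decimal places leaves the latitude within ±0.005° of the true value.
Along the meridian that is 0.005° × 111190 m/° = 555.95 m.
In feet: 555.95 m ÷ 0.3048 ≈ 1824 ft.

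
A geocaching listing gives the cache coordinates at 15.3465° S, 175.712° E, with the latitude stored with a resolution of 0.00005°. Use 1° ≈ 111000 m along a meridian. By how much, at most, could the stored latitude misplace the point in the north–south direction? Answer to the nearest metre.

3 metres

With a 0.00005° grid the true value lies within half a step, ±0.00005°/2 = ±2.5e-05°, of the stored one.
So the N–S error is at most 2.5e-05 × 111000 = 2.775 m.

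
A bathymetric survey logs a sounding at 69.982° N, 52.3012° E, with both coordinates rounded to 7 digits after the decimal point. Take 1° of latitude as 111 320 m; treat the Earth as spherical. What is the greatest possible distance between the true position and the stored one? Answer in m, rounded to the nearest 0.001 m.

Rounding to 7 decimal places leaves each coordinate within ±5e-08° of the true value.
N–S: 5e-08° × 111320 m/° = 0.005566 m.
E–W at 69.982°: 5e-08° × 111320 × cos 69.982° = 5e-08 × 111320 × 0.3423 ≈ 0.00190533 m.
The two errors are perpendicular, so the maximum displacement is √(0.005566² + 0.00190533²) ≈ 0.00588308 m.

0.006 m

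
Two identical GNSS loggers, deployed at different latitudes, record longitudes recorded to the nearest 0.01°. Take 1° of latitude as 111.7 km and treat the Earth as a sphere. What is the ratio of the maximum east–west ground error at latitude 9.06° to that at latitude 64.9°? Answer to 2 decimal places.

2.33

Rounding to 2 decimal places leaves the longitude within ±0.005° of the true value.
At 9.06°: 0.005° × 111700 × cos 9.06° = 0.005 × 111700 × 0.9875 ≈ 551.53 m.
At 64.9°: 0.005° × 111700 × cos 64.9° = 0.005 × 111700 × 0.4242 ≈ 236.92 m.
Ratio: 551.53 / 236.92 = cos 9.06° / cos 64.9° ≈ 2.3280.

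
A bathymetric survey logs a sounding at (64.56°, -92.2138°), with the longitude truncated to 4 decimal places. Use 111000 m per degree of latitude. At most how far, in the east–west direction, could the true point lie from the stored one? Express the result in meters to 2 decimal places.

Truncating at 4 decimal places can drop up to a full unit in the last place, so the longitude may be off by as much as 0.0001°.
One degree of longitude at 64.56° is 111000 × cos 64.56° ≈ 111000 × 0.4296 = 47681.8 m.
Maximum E–W displacement: 0.0001 × 47681.8 = 4.76818 m.

4.77 meters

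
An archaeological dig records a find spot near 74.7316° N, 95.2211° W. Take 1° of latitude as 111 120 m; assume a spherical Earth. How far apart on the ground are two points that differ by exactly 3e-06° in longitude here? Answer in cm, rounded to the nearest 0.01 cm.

One degree of longitude here spans 111120 × cos 74.7316° = 111120 × 0.2633 ≈ 29262.5 m; 3e-06° of that is 0.0877874 m.
That is 0.0877874 m = 8.7787 cm.

8.78 cm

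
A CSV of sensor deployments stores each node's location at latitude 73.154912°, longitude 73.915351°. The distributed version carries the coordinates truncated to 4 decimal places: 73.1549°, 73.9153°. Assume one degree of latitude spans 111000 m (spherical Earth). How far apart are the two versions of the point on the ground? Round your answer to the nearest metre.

2 metres

Δlat = 73.154912 − 73.1549 = +0.000012°; Δlon = 73.915351 − 73.9153 = +0.000051°.
North–south shift: 0.000012 × 111000 = 1.332 m.
E–W at 73.1549°: 0.000051° × 111000 × cos 73.1549° = 0.000051 × 111000 × 0.2898 ≈ 1.64047 m.
Distance: √(1.332² + 1.64047²) ≈ 2.11314 m.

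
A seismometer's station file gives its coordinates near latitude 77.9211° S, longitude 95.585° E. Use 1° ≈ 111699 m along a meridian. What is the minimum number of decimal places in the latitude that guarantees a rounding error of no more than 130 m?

3

One degree of latitude covers 111699 m.
Rounding to N decimal places gives at most 0.5 × 10⁻ᴺ degrees of error, i.e. 0.5 × 10⁻ᴺ × 111699 m.
Need 0.5 × 111699 × 10⁻ᴺ ≤ 130 → 10⁻ᴺ ≤ 2.328e-03, so N ≥ 2.63.
N = 2 would give 558 m (too coarse); N = 3 gives 55.8 m ≤ 130 m.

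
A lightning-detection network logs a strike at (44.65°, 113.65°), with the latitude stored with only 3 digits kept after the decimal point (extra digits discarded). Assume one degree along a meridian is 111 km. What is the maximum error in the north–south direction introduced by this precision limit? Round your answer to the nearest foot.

Truncating at 3 decimal places can drop up to a full unit in the last place, so the latitude may be off by as much as 0.001°.
North–south distance: 0.001° × 111000 m/° = 111 m.
Converting: 111 m × 3.2808 ft/m ≈ 364.17 ft.

364 feet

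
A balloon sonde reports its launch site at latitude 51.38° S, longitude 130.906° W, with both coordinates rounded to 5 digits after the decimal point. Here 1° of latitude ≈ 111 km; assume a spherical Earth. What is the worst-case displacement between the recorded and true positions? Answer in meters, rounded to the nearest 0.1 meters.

0.7 meters

Rounding to 5 decimal places leaves each coordinate within ±5e-06° of the true value.
Latitude error → 5e-06 × 111000 = 0.555 m along the meridian.
Longitude error → 5e-06 × 111000 × cos 51.38° = 5e-06 × 111000 × 0.6242 ≈ 0.346405 m.
The two errors are perpendicular, so the maximum displacement is √(0.555² + 0.346405²) ≈ 0.654233 m.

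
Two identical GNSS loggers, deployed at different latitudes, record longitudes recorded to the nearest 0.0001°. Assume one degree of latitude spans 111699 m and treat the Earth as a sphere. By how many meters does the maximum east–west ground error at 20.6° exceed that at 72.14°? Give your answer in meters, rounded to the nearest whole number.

4 meters

Rounding to 4 decimal places leaves the longitude within ±5e-05° of the true value.
At 20.6°: 5e-05° × 111699 × cos 20.6° = 5e-05 × 111699 × 0.9361 ≈ 5.2278 m.
At 72.14°: 5e-05° × 111699 × cos 72.14° = 5e-05 × 111699 × 0.3067 ≈ 1.7129 m.
Difference: 5.2278 − 1.7129 = 3.515 m.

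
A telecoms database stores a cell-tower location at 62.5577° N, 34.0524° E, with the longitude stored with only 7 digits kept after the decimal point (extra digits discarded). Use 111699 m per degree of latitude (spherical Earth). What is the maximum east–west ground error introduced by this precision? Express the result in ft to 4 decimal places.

0.0169 ft

Truncating at 7 decimal places can drop up to a full unit in the last place, so the longitude may be off by as much as 1e-07°.
One degree of longitude at 62.5577° is 111699 × cos 62.5577° ≈ 111699 × 0.4609 = 51477.1 m.
Maximum E–W displacement: 1e-07 × 51477.1 = 0.00514771 m.
In feet: 0.00514771 m ÷ 0.3048 ≈ 0.016889 ft.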